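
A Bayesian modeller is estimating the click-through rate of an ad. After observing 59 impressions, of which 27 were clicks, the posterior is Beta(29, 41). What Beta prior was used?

Beta(2, 9)

A Beta(a, b) prior with s successes and f failures in binomial data gives a Beta(a+s, b+f) posterior.
So a = 29 − 27 = 2 and b = 41 − 32 = 9.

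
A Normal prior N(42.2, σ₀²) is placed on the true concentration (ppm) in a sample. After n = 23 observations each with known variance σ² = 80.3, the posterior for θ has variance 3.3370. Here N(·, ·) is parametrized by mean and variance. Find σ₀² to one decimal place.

σ₀² = 75.5

For the Normal–Normal model with known σ², precisions add: τ_n = τ₀ + n/σ².
So 1/σ₀² = 1/3.3370 − 23/80.3 = 0.299670 − 0.286426 = 0.013244.
Hence σ₀² = 1/0.013244 ≈ 75.5.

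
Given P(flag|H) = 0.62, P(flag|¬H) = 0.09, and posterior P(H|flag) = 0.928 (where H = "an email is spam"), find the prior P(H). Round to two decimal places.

Bayes' rule in odds form gives O(H|E) = O(H)·[P(E|H)/P(E|¬H)], hence O(H) = O(H|E)/LR.
Posterior odds = 0.928/(1−0.928) = 12.8889. LR = 0.62/0.09 = 6.8889.
Prior odds = 12.8889/6.8889 = 1.8710, so P(H) = 1.8710/(1+1.8710) ≈ 0.65.

P(H) = 0.65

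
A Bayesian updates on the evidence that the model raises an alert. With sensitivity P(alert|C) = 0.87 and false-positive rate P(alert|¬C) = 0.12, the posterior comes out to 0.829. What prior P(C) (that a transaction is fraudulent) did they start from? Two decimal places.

P(C) = 0.40

In odds form, posterior odds = prior odds × likelihood ratio, so prior odds = posterior odds ÷ LR.
Posterior odds = 0.829/(1−0.829) = 4.8480. LR = 0.87/0.12 = 7.2500.
Prior odds = 4.8480/7.2500 = 0.6687, so P(C) = 0.6687/(1+0.6687) ≈ 0.40.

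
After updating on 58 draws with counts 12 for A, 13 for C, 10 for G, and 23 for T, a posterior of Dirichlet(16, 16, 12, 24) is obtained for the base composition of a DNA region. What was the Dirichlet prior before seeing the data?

For a Dirichlet(α) prior with multinomial counts c, the posterior is Dirichlet(α + c) componentwise.
Subtract each count from the matching posterior parameter: 16−12=4, 16−13=3, 12−10=2, 24−23=1.

Dirichlet(4, 3, 2, 1)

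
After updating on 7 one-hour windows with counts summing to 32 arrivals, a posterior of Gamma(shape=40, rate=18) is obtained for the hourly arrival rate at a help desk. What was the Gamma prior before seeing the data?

Gamma(shape=8, rate=11)

A Gamma(α, β) prior (rate parametrization) on a Poisson rate with n observations summing to S gives posterior Gamma(α+S, β+n).
So α = 40 − 32 = 8 and β = 18 − 7 = 11.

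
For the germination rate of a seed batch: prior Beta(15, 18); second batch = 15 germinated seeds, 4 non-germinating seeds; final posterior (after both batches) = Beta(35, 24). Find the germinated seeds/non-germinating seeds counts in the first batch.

Because Beta–binomial updating is additive in the counts, the combined data contributed (α_post−α_prior, β_post−β_prior) successes and failures.
Total across both batches: 35−15=20 germinated seeds, 24−18=6 non-germinating seeds.
Subtract the second batch: 20−15=5 germinated seeds and 6−4=2 non-germinating seeds.

5 germinated seeds and 2 non-germinating seeds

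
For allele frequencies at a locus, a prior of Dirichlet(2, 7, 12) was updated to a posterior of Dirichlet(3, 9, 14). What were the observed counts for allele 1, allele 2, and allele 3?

counts (1, 2, 2)

For a Dirichlet(α) prior with multinomial counts c, the posterior is Dirichlet(α + c) componentwise.
Counts are posterior − prior componentwise: 3−2=1, 9−7=2, 14−12=2.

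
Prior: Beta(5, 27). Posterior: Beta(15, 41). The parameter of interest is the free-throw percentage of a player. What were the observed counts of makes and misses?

Beta is conjugate to the binomial likelihood: posterior = Beta(a+s, b+f).
Match parameters: s=15−5=10, f=41−27=14.

10 makes and 14 misses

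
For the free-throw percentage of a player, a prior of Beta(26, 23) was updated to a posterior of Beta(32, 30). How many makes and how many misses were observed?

Beta is conjugate to the binomial likelihood: posterior = Beta(α+s, β+f).
Match parameters: s=32−26=6, f=30−23=7.

6 makes and 7 misses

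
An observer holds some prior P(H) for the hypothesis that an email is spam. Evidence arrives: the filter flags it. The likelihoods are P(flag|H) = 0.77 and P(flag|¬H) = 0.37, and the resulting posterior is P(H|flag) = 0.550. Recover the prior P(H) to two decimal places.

P(H) = 0.37

Bayes' rule in odds form gives O(H|E) = O(H)·[P(E|H)/P(E|¬H)], hence O(H) = O(H|E)/LR.
Posterior odds = 0.550/(1−0.550) = 1.2222. LR = 0.77/0.37 = 2.0811.
Prior odds = 1.2222/2.0811 = 0.5873, so P(H) = 0.5873/(1+0.5873) ≈ 0.37.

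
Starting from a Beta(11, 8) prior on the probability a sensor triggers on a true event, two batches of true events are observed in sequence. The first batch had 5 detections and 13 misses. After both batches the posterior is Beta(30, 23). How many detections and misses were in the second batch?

Sequential conjugate updates are equivalent to a single update on the pooled data, so total successes = posterior α − prior α and total failures = posterior β − prior β.
Total across both batches: 30−11=19 detections, 23−8=15 misses.
Subtract the first batch: 19−5=14 detections and 15−13=2 misses.

14 detections and 2 misses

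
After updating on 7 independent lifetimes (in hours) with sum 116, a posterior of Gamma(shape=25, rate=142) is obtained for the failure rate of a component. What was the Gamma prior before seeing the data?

Gamma(shape=18, rate=26)

Gamma–exponential conjugacy: posterior shape = α + n, posterior rate = β + Σtᵢ.
So α = 25 − 7 = 18 and β = 142 − 116 = 26.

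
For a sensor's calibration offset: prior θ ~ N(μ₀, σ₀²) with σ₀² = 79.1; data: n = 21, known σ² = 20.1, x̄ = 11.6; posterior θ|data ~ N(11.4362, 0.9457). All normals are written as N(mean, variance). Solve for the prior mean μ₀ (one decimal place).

μ₀ = -2.1

The posterior mean is a precision-weighted average: μ_n = (τ₀μ₀ + τ_data·x̄)/(τ₀+τ_data), with τ₀=1/σ₀² and τ_data=n/σ².
Here τ₀ = 1/79.1 = 0.012642 and τ_data = 21/20.1 = 1.044776, so τ_n = 1.057418.
Rearranging for μ₀: μ₀ = (μ_n·τ_n − τ_data·x̄)/τ₀ = (11.4362·1.057418 − 1.044776·11.6) / 0.012642 = -0.026558/0.012642 ≈ -2.1.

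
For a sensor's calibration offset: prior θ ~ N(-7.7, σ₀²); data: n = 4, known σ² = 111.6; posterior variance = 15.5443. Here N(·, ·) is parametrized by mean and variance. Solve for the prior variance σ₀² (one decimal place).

σ₀² = 35.1

For the Normal–Normal model with known σ², precisions add: τ_n = τ₀ + n/σ².
So 1/σ₀² = 1/15.5443 − 4/111.6 = 0.064332 − 0.035842 = 0.028490.
Hence σ₀² = 1/0.028490 ≈ 35.1.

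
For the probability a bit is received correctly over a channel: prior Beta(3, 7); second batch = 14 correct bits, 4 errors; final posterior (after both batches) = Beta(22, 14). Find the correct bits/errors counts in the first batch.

5 correct bits and 3 errors

Because Beta–binomial updating is additive in the counts, the combined data contributed (α_post−α_prior, β_post−β_prior) successes and failures.
Total across both batches: 22−3=19 correct bits, 14−7=7 errors.
Subtract the second batch: 19−14=5 correct bits and 7−4=3 errors.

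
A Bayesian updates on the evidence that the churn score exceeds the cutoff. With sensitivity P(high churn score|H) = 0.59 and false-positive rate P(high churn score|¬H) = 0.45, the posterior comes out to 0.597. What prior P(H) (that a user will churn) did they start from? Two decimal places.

In odds form, posterior odds = prior odds × likelihood ratio, so prior odds = posterior odds ÷ LR.
Posterior odds = 0.597/(1−0.597) = 1.4814. LR = 0.59/0.45 = 1.3111.
Prior odds = 1.4814/1.3111 = 1.1299, so P(H) = 1.1299/(1+1.1299) ≈ 0.53.

P(H) = 0.53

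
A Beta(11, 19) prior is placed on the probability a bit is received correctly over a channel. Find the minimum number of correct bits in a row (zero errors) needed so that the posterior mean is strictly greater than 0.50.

k = 9

After k correct bits and 0 errors the posterior is Beta(11+k, 19), with mean (11+k)/(11+19+k).
Set (11+k)/(30+k) > 0.50 and solve: k > (0.50·30 − 11)/(1 − 0.50) = 8.000.
The smallest integer exceeding 8.000 is 9, and checking k=9: (20)/(39) = 0.5128 > 0.50.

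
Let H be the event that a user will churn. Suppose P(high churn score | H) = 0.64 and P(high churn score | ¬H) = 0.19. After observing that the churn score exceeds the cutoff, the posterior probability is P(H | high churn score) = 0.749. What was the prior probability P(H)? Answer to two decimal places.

In odds form, posterior odds = prior odds × likelihood ratio, so prior odds = posterior odds ÷ LR.
Posterior odds = 0.749/(1−0.749) = 2.9841. LR = 0.64/0.19 = 3.3684.
Prior odds = 2.9841/3.3684 = 0.8859, so P(H) = 0.8859/(1+0.8859) ≈ 0.47.

P(H) = 0.47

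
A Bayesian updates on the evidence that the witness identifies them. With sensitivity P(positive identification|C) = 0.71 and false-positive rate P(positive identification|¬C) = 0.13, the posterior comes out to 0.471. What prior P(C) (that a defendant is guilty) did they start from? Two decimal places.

Bayes' rule in odds form gives O(C|E) = O(C)·[P(E|C)/P(E|¬C)], hence O(C) = O(C|E)/LR.
Posterior odds = 0.471/(1−0.471) = 0.8904. LR = 0.71/0.13 = 5.4615.
Prior odds = 0.8904/5.4615 = 0.1630, so P(C) = 0.1630/(1+0.1630) ≈ 0.14.

P(C) = 0.14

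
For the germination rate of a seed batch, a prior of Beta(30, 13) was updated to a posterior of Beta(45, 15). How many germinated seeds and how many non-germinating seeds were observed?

A Beta(a, b) prior with s successes and f failures in binomial data gives a Beta(a+s, b+f) posterior.
So s = 45 − 30 = 15 and f = 15 − 13 = 2.

15 germinated seeds and 2 non-germinating seeds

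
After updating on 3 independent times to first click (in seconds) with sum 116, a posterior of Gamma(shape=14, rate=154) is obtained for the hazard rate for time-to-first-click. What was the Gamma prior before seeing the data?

For an exponential likelihood with a Gamma(α, β) prior on the rate, n observations with total T give posterior Gamma(α+n, β+T).
So α = 14 − 3 = 11 and β = 154 − 116 = 38.

Gamma(shape=11, rate=38)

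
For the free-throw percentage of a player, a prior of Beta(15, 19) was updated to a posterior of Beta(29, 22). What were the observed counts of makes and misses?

Beta is conjugate to the binomial likelihood: posterior = Beta(a+s, b+f).
Match parameters: s=29−15=14, f=22−19=3.

14 makes and 3 misses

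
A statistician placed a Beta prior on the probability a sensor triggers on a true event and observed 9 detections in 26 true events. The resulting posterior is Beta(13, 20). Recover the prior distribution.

Beta is conjugate to the binomial likelihood: posterior = Beta(a+s, b+f).
So a = 13 − 9 = 4 and b = 20 − 17 = 3.

Beta(4, 3)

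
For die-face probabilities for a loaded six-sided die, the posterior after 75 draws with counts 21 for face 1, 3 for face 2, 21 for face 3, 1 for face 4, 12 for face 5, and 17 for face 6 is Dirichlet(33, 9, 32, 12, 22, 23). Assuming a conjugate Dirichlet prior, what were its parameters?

For a Dirichlet(α) prior with multinomial counts c, the posterior is Dirichlet(α + c) componentwise.
Subtract each count from the matching posterior parameter: 33−21=12, 9−3=6, 32−21=11, 12−1=11, 22−12=10, 23−17=6.

Dirichlet(12, 6, 11, 11, 10, 6)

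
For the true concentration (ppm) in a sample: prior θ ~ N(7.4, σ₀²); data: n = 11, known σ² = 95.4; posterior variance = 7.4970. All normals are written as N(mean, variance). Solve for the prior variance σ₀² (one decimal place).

σ₀² = 55.3

Posterior precision equals prior precision plus data precision: 1/σ_n² = 1/σ₀² + n/σ².
So 1/σ₀² = 1/7.4970 − 11/95.4 = 0.133387 − 0.115304 = 0.018083.
Hence σ₀² = 1/0.018083 ≈ 55.3.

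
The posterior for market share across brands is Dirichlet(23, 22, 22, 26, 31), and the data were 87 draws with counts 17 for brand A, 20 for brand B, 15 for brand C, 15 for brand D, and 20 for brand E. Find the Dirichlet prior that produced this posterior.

Dirichlet(6, 2, 7, 11, 11)

For a Dirichlet(α) prior with multinomial counts c, the posterior is Dirichlet(α + c) componentwise.
Subtract each count from the matching posterior parameter: 23−17=6, 22−20=2, 22−15=7, 26−15=11, 31−20=11.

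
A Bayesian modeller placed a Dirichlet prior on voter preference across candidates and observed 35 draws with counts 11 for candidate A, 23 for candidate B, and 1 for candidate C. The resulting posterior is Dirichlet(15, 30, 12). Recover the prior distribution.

Dirichlet(4, 7, 11)

For a Dirichlet(α) prior with multinomial counts c, the posterior is Dirichlet(α + c) componentwise.
Subtract each count from the matching posterior parameter: 15−11=4, 30−23=7, 12−1=11.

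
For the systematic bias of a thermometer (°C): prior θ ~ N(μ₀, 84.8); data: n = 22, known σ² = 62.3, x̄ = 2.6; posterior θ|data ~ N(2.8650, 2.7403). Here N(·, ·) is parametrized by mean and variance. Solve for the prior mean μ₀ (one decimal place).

The posterior mean is a precision-weighted average: μ_n = (τ₀μ₀ + τ_data·x̄)/(τ₀+τ_data), with τ₀=1/σ₀² and τ_data=n/σ².
Here τ₀ = 1/84.8 = 0.011792 and τ_data = 22/62.3 = 0.353130, so τ_n = 0.364922.
Rearranging for μ₀: μ₀ = (μ_n·τ_n − τ_data·x̄)/τ₀ = (2.8650·0.364922 − 0.353130·2.6) / 0.011792 = 0.127364/0.011792 ≈ 10.8.

μ₀ = 10.8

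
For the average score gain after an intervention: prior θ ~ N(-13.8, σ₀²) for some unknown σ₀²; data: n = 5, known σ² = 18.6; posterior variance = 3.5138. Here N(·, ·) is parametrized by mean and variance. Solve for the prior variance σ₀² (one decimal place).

Posterior precision equals prior precision plus data precision: 1/σ_n² = 1/σ₀² + n/σ².
So 1/σ₀² = 1/3.5138 − 5/18.6 = 0.284592 − 0.268817 = 0.015775.
Hence σ₀² = 1/0.015775 ≈ 63.4.

σ₀² = 63.4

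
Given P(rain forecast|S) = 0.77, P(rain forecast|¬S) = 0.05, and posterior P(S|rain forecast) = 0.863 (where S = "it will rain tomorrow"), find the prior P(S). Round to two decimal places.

In odds form, posterior odds = prior odds × likelihood ratio, so prior odds = posterior odds ÷ LR.
Posterior odds = 0.863/(1−0.863) = 6.2993. LR = 0.77/0.05 = 15.4000.
Prior odds = 6.2993/15.4000 = 0.4090, so P(S) = 0.4090/(1+0.4090) ≈ 0.29.

P(S) = 0.29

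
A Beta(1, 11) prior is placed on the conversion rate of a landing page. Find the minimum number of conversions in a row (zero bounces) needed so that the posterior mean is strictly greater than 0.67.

After k conversions and 0 bounces the posterior is Beta(1+k, 11), with mean (1+k)/(1+11+k).
Set (1+k)/(12+k) > 0.67 and solve: k > (0.67·12 − 1)/(1 − 0.67) = 21.333.
The smallest integer exceeding 21.333 is 22.

k = 22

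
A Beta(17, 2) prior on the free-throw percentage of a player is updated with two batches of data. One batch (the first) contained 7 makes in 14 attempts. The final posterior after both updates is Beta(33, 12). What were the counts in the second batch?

9 makes and 3 misses

Sequential conjugate updates are equivalent to a single update on the pooled data, so total successes = posterior α − prior α and total failures = posterior β − prior β.
Total across both batches: 33−17=16 makes, 12−2=10 misses.
Subtract the first batch: 16−7=9 makes and 10−7=3 misses.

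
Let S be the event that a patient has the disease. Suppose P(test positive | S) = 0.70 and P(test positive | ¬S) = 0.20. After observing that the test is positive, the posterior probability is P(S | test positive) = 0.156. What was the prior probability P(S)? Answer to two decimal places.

In odds form, posterior odds = prior odds × likelihood ratio, so prior odds = posterior odds ÷ LR.
Posterior odds = 0.156/(1−0.156) = 0.1848. LR = 0.70/0.20 = 3.5000.
Prior odds = 0.1848/3.5000 = 0.0528, so P(S) = 0.0528/(1+0.0528) ≈ 0.05.

P(S) = 0.05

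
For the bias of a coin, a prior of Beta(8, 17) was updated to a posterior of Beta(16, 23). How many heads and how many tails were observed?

Under Beta–binomial conjugacy the posterior parameters are (α+s, β+f).
So s = 16 − 8 = 8 and f = 23 − 17 = 6.

8 heads and 6 tails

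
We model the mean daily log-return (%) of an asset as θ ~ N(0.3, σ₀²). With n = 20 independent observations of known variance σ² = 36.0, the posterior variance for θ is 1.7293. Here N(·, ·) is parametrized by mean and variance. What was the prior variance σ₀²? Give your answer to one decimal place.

For the Normal–Normal model with known σ², precisions add: τ_n = τ₀ + n/σ².
So 1/σ₀² = 1/1.7293 − 20/36.0 = 0.578269 − 0.555556 = 0.022713.
Hence σ₀² = 1/0.022713 ≈ 44.0.

σ₀² = 44.0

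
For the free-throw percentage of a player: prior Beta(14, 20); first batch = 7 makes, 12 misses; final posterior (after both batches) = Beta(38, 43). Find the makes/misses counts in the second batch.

17 makes and 11 misses

Sequential conjugate updates are equivalent to a single update on the pooled data, so total successes = posterior α − prior α and total failures = posterior β − prior β.
Total across both batches: 38−14=24 makes, 43−20=23 misses.
Subtract the first batch: 24−7=17 makes and 23−12=11 misses.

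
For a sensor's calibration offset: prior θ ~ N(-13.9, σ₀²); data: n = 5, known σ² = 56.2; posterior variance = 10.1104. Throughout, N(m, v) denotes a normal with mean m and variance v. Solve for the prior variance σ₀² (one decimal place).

σ₀² = 100.6

For the Normal–Normal model with known σ², precisions add: τ_n = τ₀ + n/σ².
So 1/σ₀² = 1/10.1104 − 5/56.2 = 0.098908 − 0.088968 = 0.009940.
Hence σ₀² = 1/0.009940 ≈ 100.6.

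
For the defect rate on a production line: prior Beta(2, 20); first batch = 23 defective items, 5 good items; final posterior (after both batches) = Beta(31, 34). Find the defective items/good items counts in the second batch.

Sequential conjugate updates are equivalent to a single update on the pooled data, so total successes = posterior α − prior α and total failures = posterior β − prior β.
Total across both batches: 31−2=29 defective items, 34−20=14 good items.
Subtract the first batch: 29−23=6 defective items and 14−5=9 good items.

6 defective items and 9 good items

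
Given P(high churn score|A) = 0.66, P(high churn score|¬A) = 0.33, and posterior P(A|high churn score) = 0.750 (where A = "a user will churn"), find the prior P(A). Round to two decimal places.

P(A) = 0.60

In odds form, posterior odds = prior odds × likelihood ratio, so prior odds = posterior odds ÷ LR.
Posterior odds = 0.750/(1−0.750) = 3.0000. LR = 0.66/0.33 = 2.0000.
Prior odds = 3.0000/2.0000 = 1.5000, so P(A) = 1.5000/(1+1.5000) ≈ 0.60.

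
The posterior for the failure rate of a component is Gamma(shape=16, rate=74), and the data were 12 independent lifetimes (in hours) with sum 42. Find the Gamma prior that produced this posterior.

Gamma–exponential conjugacy: posterior shape = α + n, posterior rate = β + Σtᵢ.
So α = 16 − 12 = 4 and β = 74 − 42 = 32.

Gamma(shape=4, rate=32)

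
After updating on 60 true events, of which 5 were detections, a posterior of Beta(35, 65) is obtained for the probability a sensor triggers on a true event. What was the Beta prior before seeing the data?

Beta(30, 10)

Under Beta–binomial conjugacy the posterior parameters are (a+s, b+f).
So a = 35 − 5 = 30 and b = 65 − 55 = 10.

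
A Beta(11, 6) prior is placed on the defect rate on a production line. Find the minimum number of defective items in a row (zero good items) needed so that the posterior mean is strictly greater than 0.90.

After k defective items and 0 good items the posterior is Beta(11+k, 6), with mean (11+k)/(11+6+k).
Set (11+k)/(17+k) > 0.90 and solve: k > (0.90·17 − 11)/(1 − 0.90) = 43.000.
The smallest integer exceeding 43.000 is 44.

k = 44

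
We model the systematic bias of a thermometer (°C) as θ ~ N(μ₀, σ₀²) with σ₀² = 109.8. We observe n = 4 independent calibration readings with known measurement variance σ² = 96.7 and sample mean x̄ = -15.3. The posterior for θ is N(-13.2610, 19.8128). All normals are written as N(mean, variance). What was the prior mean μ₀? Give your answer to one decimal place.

The posterior mean is a precision-weighted average: μ_n = (τ₀μ₀ + τ_data·x̄)/(τ₀+τ_data), with τ₀=1/σ₀² and τ_data=n/σ².
Here τ₀ = 1/109.8 = 0.009107 and τ_data = 4/96.7 = 0.041365, so τ_n = 0.050472.
Rearranging for μ₀: μ₀ = (μ_n·τ_n − τ_data·x̄)/τ₀ = (-13.2610·0.050472 − 0.041365·-15.3) / 0.009107 = -0.036425/0.009107 ≈ -4.0.

μ₀ = -4.0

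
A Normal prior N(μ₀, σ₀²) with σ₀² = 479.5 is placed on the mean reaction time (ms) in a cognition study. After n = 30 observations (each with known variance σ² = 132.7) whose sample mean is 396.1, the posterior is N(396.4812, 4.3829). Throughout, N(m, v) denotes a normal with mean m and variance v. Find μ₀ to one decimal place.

The posterior mean is a precision-weighted average: μ_n = (τ₀μ₀ + τ_data·x̄)/(τ₀+τ_data), with τ₀=1/σ₀² and τ_data=n/σ².
Here τ₀ = 1/479.5 = 0.002086 and τ_data = 30/132.7 = 0.226074, so τ_n = 0.228160.
Rearranging for μ₀: μ₀ = (μ_n·τ_n − τ_data·x̄)/τ₀ = (396.4812·0.228160 − 0.226074·396.1) / 0.002086 = 0.913239/0.002086 ≈ 437.8.

μ₀ = 437.8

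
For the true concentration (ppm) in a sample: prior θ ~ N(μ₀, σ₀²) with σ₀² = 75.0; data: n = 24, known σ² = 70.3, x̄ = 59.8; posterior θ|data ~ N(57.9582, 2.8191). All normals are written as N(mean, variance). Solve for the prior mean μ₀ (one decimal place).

μ₀ = 10.8

The posterior mean is a precision-weighted average: μ_n = (τ₀μ₀ + τ_data·x̄)/(τ₀+τ_data), with τ₀=1/σ₀² and τ_data=n/σ².
Here τ₀ = 1/75.0 = 0.013333 and τ_data = 24/70.3 = 0.341394, so τ_n = 0.354727.
Rearranging for μ₀: μ₀ = (μ_n·τ_n − τ_data·x̄)/τ₀ = (57.9582·0.354727 − 0.341394·59.8) / 0.013333 = 0.143977/0.013333 ≈ 10.8.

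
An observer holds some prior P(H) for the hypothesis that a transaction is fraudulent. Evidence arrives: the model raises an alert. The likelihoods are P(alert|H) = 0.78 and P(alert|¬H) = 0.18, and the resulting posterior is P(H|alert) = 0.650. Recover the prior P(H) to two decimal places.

P(H) = 0.30

In odds form, posterior odds = prior odds × likelihood ratio, so prior odds = posterior odds ÷ LR.
Posterior odds = 0.650/(1−0.650) = 1.8571. LR = 0.78/0.18 = 4.3333.
Prior odds = 1.8571/4.3333 = 0.4286, so P(H) = 0.4286/(1+0.4286) ≈ 0.30.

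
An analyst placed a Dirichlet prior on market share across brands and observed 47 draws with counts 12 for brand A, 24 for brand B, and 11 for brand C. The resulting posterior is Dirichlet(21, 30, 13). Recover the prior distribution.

Dirichlet(9, 6, 2)

For a Dirichlet(α) prior with multinomial counts c, the posterior is Dirichlet(α + c) componentwise.
Subtract each count from the matching posterior parameter: 21−12=9, 30−24=6, 13−11=2.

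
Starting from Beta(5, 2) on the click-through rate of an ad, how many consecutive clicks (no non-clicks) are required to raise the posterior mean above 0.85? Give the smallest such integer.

k = 7

After k clicks and 0 non-clicks the posterior is Beta(5+k, 2), with mean (5+k)/(5+2+k).
Set (5+k)/(7+k) > 0.85 and solve: k > (0.85·7 − 5)/(1 − 0.85) = 6.333.
The smallest integer exceeding 6.333 is 7, and checking k=7: (12)/(14) = 0.8571 > 0.85.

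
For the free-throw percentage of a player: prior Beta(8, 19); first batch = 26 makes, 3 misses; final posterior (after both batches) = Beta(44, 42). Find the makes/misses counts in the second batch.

10 makes and 20 misses

Sequential conjugate updates are equivalent to a single update on the pooled data, so total successes = posterior α − prior α and total failures = posterior β − prior β.
Total across both batches: 44−8=36 makes, 42−19=23 misses.
Subtract the first batch: 36−26=10 makes and 23−3=20 misses.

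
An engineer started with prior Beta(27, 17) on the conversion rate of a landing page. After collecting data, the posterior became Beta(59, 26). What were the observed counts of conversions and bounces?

Under Beta–binomial conjugacy the posterior parameters are (α+s, β+f).
So s = 59 − 27 = 32 and f = 26 − 17 = 9.

32 conversions and 9 bounces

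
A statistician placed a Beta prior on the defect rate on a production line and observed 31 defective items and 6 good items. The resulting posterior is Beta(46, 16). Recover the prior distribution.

Beta is conjugate to the binomial likelihood: posterior = Beta(a+s, b+f).
So a = 46 − 31 = 15 and b = 16 − 6 = 10.

Beta(15, 10)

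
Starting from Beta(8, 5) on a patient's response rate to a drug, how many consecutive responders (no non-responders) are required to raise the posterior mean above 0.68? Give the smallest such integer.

After k responders and 0 non-responders the posterior is Beta(8+k, 5), with mean (8+k)/(8+5+k).
Set (8+k)/(13+k) > 0.68 and solve: k > (0.68·13 − 8)/(1 − 0.68) = 2.625.
The smallest integer exceeding 2.625 is 3, and checking k=3: (11)/(16) = 0.6875 > 0.68.

k = 3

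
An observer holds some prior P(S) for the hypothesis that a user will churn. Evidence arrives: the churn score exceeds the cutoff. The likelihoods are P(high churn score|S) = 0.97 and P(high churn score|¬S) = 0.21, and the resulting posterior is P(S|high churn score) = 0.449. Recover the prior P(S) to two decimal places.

P(S) = 0.15

Bayes' rule in odds form gives O(S|E) = O(S)·[P(E|S)/P(E|¬S)], hence O(S) = O(S|E)/LR.
Posterior odds = 0.449/(1−0.449) = 0.8149. LR = 0.97/0.21 = 4.6190.
Prior odds = 0.8149/4.6190 = 0.1764, so P(S) = 0.1764/(1+0.1764) ≈ 0.15.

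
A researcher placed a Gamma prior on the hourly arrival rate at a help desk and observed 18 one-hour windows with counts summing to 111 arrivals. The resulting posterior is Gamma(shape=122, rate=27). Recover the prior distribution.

Gamma(shape=11, rate=9)

A Gamma(α, β) prior (rate parametrization) on a Poisson rate with n observations summing to S gives posterior Gamma(α+S, β+n).
So α = 122 − 111 = 11 and β = 27 − 18 = 9.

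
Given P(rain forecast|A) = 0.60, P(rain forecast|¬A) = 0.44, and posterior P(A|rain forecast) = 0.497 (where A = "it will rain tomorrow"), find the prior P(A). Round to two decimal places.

In odds form, posterior odds = prior odds × likelihood ratio, so prior odds = posterior odds ÷ LR.
Posterior odds = 0.497/(1−0.497) = 0.9881. LR = 0.60/0.44 = 1.3636.
Prior odds = 0.9881/1.3636 = 0.7246, so P(A) = 0.7246/(1+0.7246) ≈ 0.42.

P(A) = 0.42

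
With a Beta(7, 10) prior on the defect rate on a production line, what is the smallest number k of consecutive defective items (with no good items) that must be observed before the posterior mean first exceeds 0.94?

After k defective items and 0 good items the posterior is Beta(7+k, 10), with mean (7+k)/(7+10+k).
Set (7+k)/(17+k) > 0.94 and solve: k > (0.94·17 − 7)/(1 − 0.94) = 149.667.
The smallest integer exceeding 149.667 is 150.

k = 150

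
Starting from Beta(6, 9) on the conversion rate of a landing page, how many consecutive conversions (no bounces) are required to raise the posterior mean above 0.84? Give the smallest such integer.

After k conversions and 0 bounces the posterior is Beta(6+k, 9), with mean (6+k)/(6+9+k).
Set (6+k)/(15+k) > 0.84 and solve: k > (0.84·15 − 6)/(1 − 0.84) = 41.250.
The smallest integer exceeding 41.250 is 42.

k = 42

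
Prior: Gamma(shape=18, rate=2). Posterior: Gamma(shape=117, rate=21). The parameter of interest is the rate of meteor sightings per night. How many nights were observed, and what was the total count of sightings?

n = 19 nights with total 99 sightings

A Gamma(α, β) prior (rate parametrization) on a Poisson rate with n observations summing to S gives posterior Gamma(α+S, β+n).
Matching: Σxᵢ = 117 − 18 = 99 and n = 21 − 2 = 19.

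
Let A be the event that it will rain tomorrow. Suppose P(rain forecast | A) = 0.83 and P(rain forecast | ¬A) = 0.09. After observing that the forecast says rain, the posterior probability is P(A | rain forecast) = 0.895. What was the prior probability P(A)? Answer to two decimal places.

In odds form, posterior odds = prior odds × likelihood ratio, so prior odds = posterior odds ÷ LR.
Posterior odds = 0.895/(1−0.895) = 8.5238. LR = 0.83/0.09 = 9.2222.
Prior odds = 8.5238/9.2222 = 0.9243, so P(A) = 0.9243/(1+0.9243) ≈ 0.48.

P(A) = 0.48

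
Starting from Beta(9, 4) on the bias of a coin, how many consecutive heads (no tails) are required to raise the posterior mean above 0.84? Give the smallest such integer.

k = 13

After k heads and 0 tails the posterior is Beta(9+k, 4), with mean (9+k)/(9+4+k).
Set (9+k)/(13+k) > 0.84 and solve: k > (0.84·13 − 9)/(1 − 0.84) = 12.000.
The smallest integer exceeding 12.000 is 13.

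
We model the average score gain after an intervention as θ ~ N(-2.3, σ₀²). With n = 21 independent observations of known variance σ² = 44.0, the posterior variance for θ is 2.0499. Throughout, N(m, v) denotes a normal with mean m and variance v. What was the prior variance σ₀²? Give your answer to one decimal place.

σ₀² = 94.7

Posterior precision equals prior precision plus data precision: 1/σ_n² = 1/σ₀² + n/σ².
So 1/σ₀² = 1/2.0499 − 21/44.0 = 0.487829 − 0.477273 = 0.010556.
Hence σ₀² = 1/0.010556 ≈ 94.7.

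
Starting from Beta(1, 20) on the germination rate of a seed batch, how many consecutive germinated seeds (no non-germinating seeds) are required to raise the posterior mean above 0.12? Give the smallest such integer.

After k germinated seeds and 0 non-germinating seeds the posterior is Beta(1+k, 20), with mean (1+k)/(1+20+k).
Set (1+k)/(21+k) > 0.12 and solve: k > (0.12·21 − 1)/(1 − 0.12) = 1.727.
The smallest integer exceeding 1.727 is 2, and checking k=2: (3)/(23) = 0.1304 > 0.12.

k = 2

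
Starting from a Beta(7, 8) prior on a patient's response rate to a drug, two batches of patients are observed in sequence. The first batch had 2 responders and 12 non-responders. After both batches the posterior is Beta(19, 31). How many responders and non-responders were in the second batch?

Sequential conjugate updates are equivalent to a single update on the pooled data, so total successes = posterior α − prior α and total failures = posterior β − prior β.
Total across both batches: 19−7=12 responders, 31−8=23 non-responders.
Subtract the first batch: 12−2=10 responders and 23−12=11 non-responders.

10 responders and 11 non-responders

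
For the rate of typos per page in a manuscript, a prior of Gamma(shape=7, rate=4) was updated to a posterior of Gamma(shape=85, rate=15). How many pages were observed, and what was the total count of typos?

Gamma–Poisson conjugacy: posterior shape = α + Σxᵢ, posterior rate = β + n.
Matching: Σxᵢ = 85 − 7 = 78 and n = 15 − 4 = 11.

n = 11 pages with total 78 typos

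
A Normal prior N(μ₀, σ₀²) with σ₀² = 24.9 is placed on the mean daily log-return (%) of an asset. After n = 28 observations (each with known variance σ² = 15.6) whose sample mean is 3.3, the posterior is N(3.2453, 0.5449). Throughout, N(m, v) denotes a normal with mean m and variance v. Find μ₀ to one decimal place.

μ₀ = 0.8

The posterior mean is a precision-weighted average: μ_n = (τ₀μ₀ + τ_data·x̄)/(τ₀+τ_data), with τ₀=1/σ₀² and τ_data=n/σ².
Here τ₀ = 1/24.9 = 0.040161 and τ_data = 28/15.6 = 1.794872, so τ_n = 1.835033.
Rearranging for μ₀: μ₀ = (μ_n·τ_n − τ_data·x̄)/τ₀ = (3.2453·1.835033 − 1.794872·3.3) / 0.040161 = 0.032155/0.040161 ≈ 0.8.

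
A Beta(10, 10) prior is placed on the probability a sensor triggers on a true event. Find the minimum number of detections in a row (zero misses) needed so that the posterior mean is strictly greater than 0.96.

After k detections and 0 misses the posterior is Beta(10+k, 10), with mean (10+k)/(10+10+k).
Set (10+k)/(20+k) > 0.96 and solve: k > (0.96·20 − 10)/(1 − 0.96) = 230.000.
The smallest integer exceeding 230.000 is 231, and checking k=231: (241)/(251) = 0.9602 > 0.96.

k = 231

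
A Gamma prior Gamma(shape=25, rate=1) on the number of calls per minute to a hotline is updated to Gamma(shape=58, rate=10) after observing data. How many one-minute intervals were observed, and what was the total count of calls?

A Gamma(α, β) prior (rate parametrization) on a Poisson rate with n observations summing to S gives posterior Gamma(α+S, β+n).
Matching: Σxᵢ = 58 − 25 = 33 and n = 10 − 1 = 9.

n = 9 one-minute intervals with total 33 calls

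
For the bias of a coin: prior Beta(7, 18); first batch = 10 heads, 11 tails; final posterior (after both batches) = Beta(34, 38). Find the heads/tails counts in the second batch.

17 heads and 9 tails

Sequential conjugate updates are equivalent to a single update on the pooled data, so total successes = posterior α − prior α and total failures = posterior β − prior β.
Total across both batches: 34−7=27 heads, 38−18=20 tails.
Subtract the first batch: 27−10=17 heads and 20−11=9 tails.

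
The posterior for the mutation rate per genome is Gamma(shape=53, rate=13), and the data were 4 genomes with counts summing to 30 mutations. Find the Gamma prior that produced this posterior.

Gamma(shape=23, rate=9)

A Gamma(α, β) prior (rate parametrization) on a Poisson rate with n observations summing to S gives posterior Gamma(α+S, β+n).
So α = 53 − 30 = 23 and β = 13 − 4 = 9.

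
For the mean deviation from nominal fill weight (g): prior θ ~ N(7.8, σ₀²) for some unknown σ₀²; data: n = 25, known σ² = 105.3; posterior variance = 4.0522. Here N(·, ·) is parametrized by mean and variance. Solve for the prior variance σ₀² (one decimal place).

σ₀² = 106.8

For the Normal–Normal model with known σ², precisions add: τ_n = τ₀ + n/σ².
So 1/σ₀² = 1/4.0522 − 25/105.3 = 0.246780 − 0.237417 = 0.009363.
Hence σ₀² = 1/0.009363 ≈ 106.8.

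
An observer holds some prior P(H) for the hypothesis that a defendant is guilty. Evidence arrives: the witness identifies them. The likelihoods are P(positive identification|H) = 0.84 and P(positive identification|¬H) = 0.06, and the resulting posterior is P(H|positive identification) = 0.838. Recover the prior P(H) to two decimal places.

P(H) = 0.27

Bayes' rule in odds form gives O(H|E) = O(H)·[P(E|H)/P(E|¬H)], hence O(H) = O(H|E)/LR.
Posterior odds = 0.838/(1−0.838) = 5.1728. LR = 0.84/0.06 = 14.0000.
Prior odds = 5.1728/14.0000 = 0.3695, so P(H) = 0.3695/(1+0.3695) ≈ 0.27.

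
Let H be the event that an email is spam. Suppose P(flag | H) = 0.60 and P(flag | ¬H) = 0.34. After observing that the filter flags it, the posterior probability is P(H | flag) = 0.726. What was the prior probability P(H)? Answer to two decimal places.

P(H) = 0.60

In odds form, posterior odds = prior odds × likelihood ratio, so prior odds = posterior odds ÷ LR.
Posterior odds = 0.726/(1−0.726) = 2.6496. LR = 0.60/0.34 = 1.7647.
Prior odds = 2.6496/1.7647 = 1.5014, so P(H) = 1.5014/(1+1.5014) ≈ 0.60.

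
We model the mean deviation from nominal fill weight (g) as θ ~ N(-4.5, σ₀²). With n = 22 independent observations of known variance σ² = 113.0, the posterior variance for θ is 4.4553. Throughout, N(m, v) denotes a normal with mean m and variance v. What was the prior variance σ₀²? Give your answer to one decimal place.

σ₀² = 33.6

For the Normal–Normal model with known σ², precisions add: τ_n = τ₀ + n/σ².
So 1/σ₀² = 1/4.4553 − 22/113.0 = 0.224452 − 0.194690 = 0.029762.
Hence σ₀² = 1/0.029762 ≈ 33.6.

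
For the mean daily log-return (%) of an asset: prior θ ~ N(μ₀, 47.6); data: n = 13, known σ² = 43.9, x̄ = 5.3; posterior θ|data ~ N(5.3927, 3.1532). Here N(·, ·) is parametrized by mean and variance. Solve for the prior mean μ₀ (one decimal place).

μ₀ = 6.7

The posterior mean is a precision-weighted average: μ_n = (τ₀μ₀ + τ_data·x̄)/(τ₀+τ_data), with τ₀=1/σ₀² and τ_data=n/σ².
Here τ₀ = 1/47.6 = 0.021008 and τ_data = 13/43.9 = 0.296128, so τ_n = 0.317136.
Rearranging for μ₀: μ₀ = (μ_n·τ_n − τ_data·x̄)/τ₀ = (5.3927·0.317136 − 0.296128·5.3) / 0.021008 = 0.140741/0.021008 ≈ 6.7.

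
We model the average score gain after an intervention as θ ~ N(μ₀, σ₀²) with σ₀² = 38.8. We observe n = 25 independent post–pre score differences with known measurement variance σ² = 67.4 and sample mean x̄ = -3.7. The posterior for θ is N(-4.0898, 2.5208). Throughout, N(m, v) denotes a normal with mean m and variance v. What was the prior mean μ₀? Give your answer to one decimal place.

The posterior mean is a precision-weighted average: μ_n = (τ₀μ₀ + τ_data·x̄)/(τ₀+τ_data), with τ₀=1/σ₀² and τ_data=n/σ².
Here τ₀ = 1/38.8 = 0.025773 and τ_data = 25/67.4 = 0.370920, so τ_n = 0.396693.
Rearranging for μ₀: μ₀ = (μ_n·τ_n − τ_data·x̄)/τ₀ = (-4.0898·0.396693 − 0.370920·-3.7) / 0.025773 = -0.249991/0.025773 ≈ -9.7.

μ₀ = -9.7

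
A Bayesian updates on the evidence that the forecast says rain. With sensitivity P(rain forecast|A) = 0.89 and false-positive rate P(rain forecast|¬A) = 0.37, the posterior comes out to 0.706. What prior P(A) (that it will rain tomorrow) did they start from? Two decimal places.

P(A) = 0.50

In odds form, posterior odds = prior odds × likelihood ratio, so prior odds = posterior odds ÷ LR.
Posterior odds = 0.706/(1−0.706) = 2.4014. LR = 0.89/0.37 = 2.4054.
Prior odds = 2.4014/2.4054 = 0.9983, so P(A) = 0.9983/(1+0.9983) ≈ 0.50.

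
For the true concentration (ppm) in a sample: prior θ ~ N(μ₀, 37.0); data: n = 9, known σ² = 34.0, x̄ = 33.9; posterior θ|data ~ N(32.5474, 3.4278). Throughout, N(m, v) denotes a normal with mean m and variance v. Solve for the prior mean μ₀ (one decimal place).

μ₀ = 19.3

With known observation variance, the Normal–Normal posterior has precision τ_n = τ₀ + n/σ² and mean μ_n = (τ₀μ₀ + (n/σ²)x̄)/τ_n.
Here τ₀ = 1/37.0 = 0.027027 and τ_data = 9/34.0 = 0.264706, so τ_n = 0.291733.
Rearranging for μ₀: μ₀ = (μ_n·τ_n − τ_data·x̄)/τ₀ = (32.5474·0.291733 − 0.264706·33.9) / 0.027027 = 0.521617/0.027027 ≈ 19.3.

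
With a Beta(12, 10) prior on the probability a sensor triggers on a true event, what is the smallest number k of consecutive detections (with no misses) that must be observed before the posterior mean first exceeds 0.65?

After k detections and 0 misses the posterior is Beta(12+k, 10), with mean (12+k)/(12+10+k).
Set (12+k)/(22+k) > 0.65 and solve: k > (0.65·22 − 12)/(1 − 0.65) = 6.571.
The smallest integer exceeding 6.571 is 7, and checking k=7: (19)/(29) = 0.6552 > 0.65.

k = 7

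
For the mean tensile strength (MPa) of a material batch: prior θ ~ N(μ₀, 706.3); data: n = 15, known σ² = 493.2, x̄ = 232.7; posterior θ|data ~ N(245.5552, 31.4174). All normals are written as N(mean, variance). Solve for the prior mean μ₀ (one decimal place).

The posterior mean is a precision-weighted average: μ_n = (τ₀μ₀ + τ_data·x̄)/(τ₀+τ_data), with τ₀=1/σ₀² and τ_data=n/σ².
Here τ₀ = 1/706.3 = 0.001416 and τ_data = 15/493.2 = 0.030414, so τ_n = 0.031830.
Rearranging for μ₀: μ₀ = (μ_n·τ_n − τ_data·x̄)/τ₀ = (245.5552·0.031830 − 0.030414·232.7) / 0.001416 = 0.738684/0.001416 ≈ 521.7.

μ₀ = 521.7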